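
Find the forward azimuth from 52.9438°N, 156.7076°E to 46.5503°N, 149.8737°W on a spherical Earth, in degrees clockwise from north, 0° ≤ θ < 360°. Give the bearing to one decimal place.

Δλ = -149.8737 − 156.7076 = -306.5813°; wrapped into (−180°, 180°]: 53.4187°.
θ = atan2( sin Δλ · cos φ₂ , cos φ₁ · sin φ₂ − sin φ₁ · cos φ₂ · cos Δλ )
  = atan2(0.55225, 0.11039) = 78.696° → normalised to [0°, 360°): 78.696°.

78.7°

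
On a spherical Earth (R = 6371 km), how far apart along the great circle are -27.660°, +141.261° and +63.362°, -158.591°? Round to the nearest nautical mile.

6157 nmi

Δλ = -158.591 − 141.261 = -299.852°; wrapped into (−180°, 180°]: 60.148°.
Δφ = 63.362 − -27.660 = 91.022°.
a = sin²(Δφ/2) + cos φ₁ · cos φ₂ · sin²(Δλ/2) = 0.608641.
c = 2·atan2(√a, √(1−a)) = 1.78983 rad → d = 6371·c ≈ 11402.98 km ≈ 6157.12 nmi.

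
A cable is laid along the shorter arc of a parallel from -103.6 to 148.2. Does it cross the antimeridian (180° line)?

Naïve |148.2 − -103.6| = 251.8° > 180°, so the shorter arc goes the other way round — across 180°.
Signed shortest Δλ = ((148.2 − -103.6 + 180) mod 360) − 180 = -108.2°.
Going west by 108.2° from -103.6° passes through 180° before reaching +148.2°.

Yes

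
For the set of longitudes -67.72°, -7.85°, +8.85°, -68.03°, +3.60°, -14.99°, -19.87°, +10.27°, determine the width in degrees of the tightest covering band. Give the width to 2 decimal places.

78.30°

Sort the longitudes: -68.03°, -67.72°, -19.87°, -14.99°, -7.85°, +3.60°, +8.85°, +10.27°.
Eastward gaps between consecutive values (wrapping around): 0.31°, 47.85°, 4.88°, 7.14°, 11.45°, 5.25°, 1.42°, 281.70°.
Largest gap = 281.70° ⇒ minimal covering band is its complement: 360° − 281.70° = 78.30°.
Band runs from -68.03° eastward to +10.27°.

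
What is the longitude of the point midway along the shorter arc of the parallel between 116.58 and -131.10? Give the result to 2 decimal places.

Signed shortest Δλ from +116.58° to -131.10° is +112.32°.
Midpoint longitude = +116.58° + (+112.32°)/2 = +116.58° + 56.16° = +172.74°.
(The naïve average (+116.58 + -131.10)/2 = -7.26° is on the wrong side of the globe.)

+172.74°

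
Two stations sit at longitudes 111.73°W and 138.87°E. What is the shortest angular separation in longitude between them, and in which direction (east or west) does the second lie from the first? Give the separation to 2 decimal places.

Raw difference: 138.87 − -111.73 = 250.6°.
Normalise into (−180°, 180°]: 250.6° − 360° = -109.4°.
Negative ⇒ the second point lies to the west; separation 109.40°.

109.40° west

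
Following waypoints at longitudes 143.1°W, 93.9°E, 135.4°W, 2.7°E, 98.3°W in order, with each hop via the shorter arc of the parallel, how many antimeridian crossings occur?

Leg 1: -143.1° → +93.9°, shortest Δλ = -123.0° (west) — crosses 180°.
Leg 2: +93.9° → -135.4°, shortest Δλ = 130.7° (east) — crosses 180°.
Leg 3: -135.4° → +2.7°, shortest Δλ = 138.1° (east) — does not cross 180°.
Leg 4: +2.7° → -98.3°, shortest Δλ = -101.0° (west) — does not cross 180°.
Total crossings: 2.

2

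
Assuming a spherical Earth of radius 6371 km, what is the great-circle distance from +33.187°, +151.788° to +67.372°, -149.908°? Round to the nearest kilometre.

5292 km

Δλ = -149.908 − 151.788 = -301.696°; wrapped into (−180°, 180°]: 58.304°.
Δφ = 67.372 − 33.187 = 34.185°.
a = sin²(Δφ/2) + cos φ₁ · cos φ₂ · sin²(Δλ/2) = 0.162792.
c = 2·atan2(√a, √(1−a)) = 0.83062 rad → d = 6371·c ≈ 5291.90 km.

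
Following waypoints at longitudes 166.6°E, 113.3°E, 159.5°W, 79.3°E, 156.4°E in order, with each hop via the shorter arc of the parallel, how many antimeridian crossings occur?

2

Leg 1: +166.6° → +113.3°, shortest Δλ = -53.3° (west) — does not cross 180°.
Leg 2: +113.3° → -159.5°, shortest Δλ = 87.2° (east) — crosses 180°.
Leg 3: -159.5° → +79.3°, shortest Δλ = -121.2° (west) — crosses 180°.
Leg 4: +79.3° → +156.4°, shortest Δλ = 77.1° (east) — does not cross 180°.
Total crossings: 2.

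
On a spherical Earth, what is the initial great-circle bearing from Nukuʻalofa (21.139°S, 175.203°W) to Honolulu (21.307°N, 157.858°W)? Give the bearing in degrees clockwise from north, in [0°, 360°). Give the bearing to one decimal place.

22.8°

Δλ = -157.858 − -175.203 = 17.345°.
θ = atan2( sin Δλ · cos φ₂ , cos φ₁ · sin φ₂ − sin φ₁ · cos φ₂ · cos Δλ )
  = atan2(0.27775, 0.65962) = 22.835° → normalised to [0°, 360°): 22.835°.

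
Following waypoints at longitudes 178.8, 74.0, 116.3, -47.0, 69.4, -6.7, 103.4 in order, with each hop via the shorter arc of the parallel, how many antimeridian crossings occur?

0

Leg 1: +178.8° → +74.0°, shortest Δλ = -104.8° (west) — does not cross 180°.
Leg 2: +74.0° → +116.3°, shortest Δλ = 42.3° (east) — does not cross 180°.
Leg 3: +116.3° → -47.0°, shortest Δλ = -163.3° (west) — does not cross 180°.
Leg 4: -47.0° → +69.4°, shortest Δλ = 116.4° (east) — does not cross 180°.
Leg 5: +69.4° → -6.7°, shortest Δλ = -76.1° (west) — does not cross 180°.
Leg 6: -6.7° → +103.4°, shortest Δλ = 110.1° (east) — does not cross 180°.
Total crossings: 0.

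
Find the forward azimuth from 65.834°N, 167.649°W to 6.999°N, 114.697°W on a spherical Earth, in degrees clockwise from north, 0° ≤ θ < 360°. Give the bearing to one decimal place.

122.0°

Δλ = -114.697 − -167.649 = 52.952°.
θ = atan2( sin Δλ · cos φ₂ , cos φ₁ · sin φ₂ − sin φ₁ · cos φ₂ · cos Δλ )
  = atan2(0.79218, -0.49570) = 122.036° → normalised to [0°, 360°): 122.036°.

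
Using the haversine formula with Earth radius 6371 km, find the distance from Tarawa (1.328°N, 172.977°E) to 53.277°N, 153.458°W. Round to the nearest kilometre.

Δλ = -153.458 − 172.977 = -326.435°; wrapped into (−180°, 180°]: 33.565°.
Δφ = 53.277 − 1.328 = 51.949°.
a = sin²(Δφ/2) + cos φ₁ · cos φ₂ · sin²(Δλ/2) = 0.241656.
c = 2·atan2(√a, √(1−a)) = 1.02782 rad → d = 6371·c ≈ 6548.24 km.

6548 km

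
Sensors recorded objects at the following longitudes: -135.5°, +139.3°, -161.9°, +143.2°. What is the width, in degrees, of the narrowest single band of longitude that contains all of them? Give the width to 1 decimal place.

85.2°

Sort the longitudes: -161.9°, -135.5°, +139.3°, +143.2°.
Eastward gaps between consecutive values (wrapping around): 26.4°, 274.8°, 3.9°, 54.9°.
Largest gap = 274.8° ⇒ minimal covering band is its complement: 360° − 274.8° = 85.2°.
Band runs from +139.3° eastward to -135.5°, crossing the antimeridian.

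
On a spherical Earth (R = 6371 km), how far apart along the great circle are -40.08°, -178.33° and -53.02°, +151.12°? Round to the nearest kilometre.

2713 km

Δλ = 151.12 − -178.33 = 329.45°; wrapped into (−180°, 180°]: -30.55°.
Δφ = -53.02 − -40.08 = -12.94°.
a = sin²(Δφ/2) + cos φ₁ · cos φ₂ · sin²(Δλ/2) = 0.044643.
c = 2·atan2(√a, √(1−a)) = 0.42579 rad → d = 6371·c ≈ 2712.69 km.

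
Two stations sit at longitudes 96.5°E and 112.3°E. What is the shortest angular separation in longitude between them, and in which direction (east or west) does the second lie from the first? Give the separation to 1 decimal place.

15.8° east

Raw difference: 112.3 − 96.5 = 15.8°.
Normalise into (−180°, 180°]: 15.8° stays 15.8°.
Positive ⇒ the second point lies to the east; separation 15.8°.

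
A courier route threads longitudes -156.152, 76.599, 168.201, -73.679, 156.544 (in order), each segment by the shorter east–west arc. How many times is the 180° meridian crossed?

3

Leg 1: -156.152° → +76.599°, shortest Δλ = -127.249° (west) — crosses 180°.
Leg 2: +76.599° → +168.201°, shortest Δλ = 91.602° (east) — does not cross 180°.
Leg 3: +168.201° → -73.679°, shortest Δλ = 118.12° (east) — crosses 180°.
Leg 4: -73.679° → +156.544°, shortest Δλ = -129.777° (west) — crosses 180°.
Total crossings: 3.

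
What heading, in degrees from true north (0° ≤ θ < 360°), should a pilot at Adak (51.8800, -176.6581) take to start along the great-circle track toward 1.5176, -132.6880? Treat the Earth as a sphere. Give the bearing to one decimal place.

128.4°

Δλ = -132.6880 − -176.6581 = 43.9701°.
θ = atan2( sin Δλ · cos φ₂ , cos φ₁ · sin φ₂ − sin φ₁ · cos φ₂ · cos Δλ )
  = atan2(0.69404, -0.54966) = 128.378° → normalised to [0°, 360°): 128.378°.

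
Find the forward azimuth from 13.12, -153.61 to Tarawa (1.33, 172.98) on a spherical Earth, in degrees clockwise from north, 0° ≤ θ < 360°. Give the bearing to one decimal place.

253.1°

Δλ = 172.98 − -153.61 = 326.59°; wrapped into (−180°, 180°]: -33.41°.
θ = atan2( sin Δλ · cos φ₂ , cos φ₁ · sin φ₂ − sin φ₁ · cos φ₂ · cos Δλ )
  = atan2(-0.55048, -0.16683) = -106.860° → normalised to [0°, 360°): 253.140°.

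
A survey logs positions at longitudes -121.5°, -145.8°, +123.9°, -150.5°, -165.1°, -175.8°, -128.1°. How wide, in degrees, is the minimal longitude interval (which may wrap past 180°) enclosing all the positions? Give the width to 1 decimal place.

114.6°

Sort the longitudes: -175.8°, -165.1°, -150.5°, -145.8°, -128.1°, -121.5°, +123.9°.
Eastward gaps between consecutive values (wrapping around): 10.7°, 14.6°, 4.7°, 17.7°, 6.6°, 245.4°, 60.3°.
Largest gap = 245.4° ⇒ minimal covering band is its complement: 360° − 245.4° = 114.6°.
Band runs from +123.9° eastward to -121.5°, crossing the antimeridian.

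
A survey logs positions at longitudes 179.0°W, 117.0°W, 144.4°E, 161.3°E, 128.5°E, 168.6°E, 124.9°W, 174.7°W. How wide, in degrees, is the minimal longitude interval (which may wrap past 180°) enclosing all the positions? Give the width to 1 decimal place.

114.5°

Sort the longitudes: -179.0°, -174.7°, -124.9°, -117.0°, +128.5°, +144.4°, +161.3°, +168.6°.
Eastward gaps between consecutive values (wrapping around): 4.3°, 49.8°, 7.9°, 245.5°, 15.9°, 16.9°, 7.3°, 12.4°.
Largest gap = 245.5° ⇒ minimal covering band is its complement: 360° − 245.5° = 114.5°.
Band runs from +128.5° eastward to -117.0°, crossing the antimeridian.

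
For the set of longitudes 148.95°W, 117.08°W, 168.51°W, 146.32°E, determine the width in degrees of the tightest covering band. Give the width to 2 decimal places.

96.60°

Sort the longitudes: -168.51°, -148.95°, -117.08°, +146.32°.
Eastward gaps between consecutive values (wrapping around): 19.56°, 31.87°, 263.40°, 45.17°.
Largest gap = 263.40° ⇒ minimal covering band is its complement: 360° − 263.40° = 96.60°.
Band runs from +146.32° eastward to -117.08°, crossing the antimeridian.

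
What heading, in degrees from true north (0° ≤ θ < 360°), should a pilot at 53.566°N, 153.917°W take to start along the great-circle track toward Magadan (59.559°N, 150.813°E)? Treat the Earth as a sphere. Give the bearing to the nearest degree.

Δλ = 150.813 − -153.917 = 304.730°; wrapped into (−180°, 180°]: -55.270°.
θ = atan2( sin Δλ · cos φ₂ , cos φ₁ · sin φ₂ − sin φ₁ · cos φ₂ · cos Δλ )
  = atan2(-0.41639, 0.27980) = -56.100° → normalised to [0°, 360°): 303.900°.

304°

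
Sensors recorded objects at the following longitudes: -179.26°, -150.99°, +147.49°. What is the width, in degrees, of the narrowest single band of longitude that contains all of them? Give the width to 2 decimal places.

Sort the longitudes: -179.26°, -150.99°, +147.49°.
Eastward gaps between consecutive values (wrapping around): 28.27°, 298.48°, 33.25°.
Largest gap = 298.48° ⇒ minimal covering band is its complement: 360° − 298.48° = 61.52°.
Band runs from +147.49° eastward to -150.99°, crossing the antimeridian.

61.52°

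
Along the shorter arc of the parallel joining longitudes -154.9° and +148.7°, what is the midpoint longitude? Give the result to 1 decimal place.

Signed shortest Δλ from -154.9° to +148.7° is -56.4°.
Midpoint longitude = -154.9° + (-56.4°)/2 = -154.9° − 28.2° = -183.1°.
Normalise into (−180°, 180°]: +176.9°.
(The naïve average (-154.9 + +148.7)/2 = -3.1° is on the wrong side of the globe.)

+176.9°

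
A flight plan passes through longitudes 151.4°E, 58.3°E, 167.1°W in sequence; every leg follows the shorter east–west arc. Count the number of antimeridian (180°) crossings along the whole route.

Leg 1: +151.4° → +58.3°, shortest Δλ = -93.1° (west) — does not cross 180°.
Leg 2: +58.3° → -167.1°, shortest Δλ = 134.6° (east) — crosses 180°.
Total crossings: 1.

1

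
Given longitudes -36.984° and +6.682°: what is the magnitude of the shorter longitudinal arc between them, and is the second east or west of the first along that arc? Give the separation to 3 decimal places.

43.666° east

Raw difference: 6.682 − -36.984 = 43.666°.
Normalise into (−180°, 180°]: 43.666° stays 43.666°.
Positive ⇒ the second point lies to the east; separation 43.666°.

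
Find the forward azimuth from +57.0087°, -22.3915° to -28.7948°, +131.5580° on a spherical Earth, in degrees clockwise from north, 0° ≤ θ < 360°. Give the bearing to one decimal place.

44.0°

Δλ = 131.5580 − -22.3915 = 153.9495°.
θ = atan2( sin Δλ · cos φ₂ , cos φ₁ · sin φ₂ − sin φ₁ · cos φ₂ · cos Δλ )
  = atan2(0.38486, 0.39809) = 44.032° → normalised to [0°, 360°): 44.032°.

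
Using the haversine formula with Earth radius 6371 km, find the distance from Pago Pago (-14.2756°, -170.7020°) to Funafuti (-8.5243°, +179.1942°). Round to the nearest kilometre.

Δλ = 179.1942 − -170.7020 = 349.8962°; wrapped into (−180°, 180°]: -10.1038°.
Δφ = -8.5243 − -14.2756 = 5.7513°.
a = sin²(Δφ/2) + cos φ₁ · cos φ₂ · sin²(Δλ/2) = 0.009949.
c = 2·atan2(√a, √(1−a)) = 0.19982 rad → d = 6371·c ≈ 1273.04 km.

1273 km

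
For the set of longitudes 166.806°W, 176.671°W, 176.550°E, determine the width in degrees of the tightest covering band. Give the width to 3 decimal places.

16.644°

Sort the longitudes: -176.671°, -166.806°, +176.550°.
Eastward gaps between consecutive values (wrapping around): 9.865°, 343.356°, 6.779°.
Largest gap = 343.356° ⇒ minimal covering band is its complement: 360° − 343.356° = 16.644°.
Band runs from +176.550° eastward to -166.806°, crossing the antimeridian.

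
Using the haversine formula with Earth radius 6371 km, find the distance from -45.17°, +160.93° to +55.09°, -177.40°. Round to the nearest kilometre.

Δλ = -177.40 − 160.93 = -338.33°; wrapped into (−180°, 180°]: 21.67°.
Δφ = 55.09 − -45.17 = 100.26°.
a = sin²(Δφ/2) + cos φ₁ · cos φ₂ · sin²(Δλ/2) = 0.603315.
c = 2·atan2(√a, √(1−a)) = 1.77893 rad → d = 6371·c ≈ 11333.53 km.

11334 km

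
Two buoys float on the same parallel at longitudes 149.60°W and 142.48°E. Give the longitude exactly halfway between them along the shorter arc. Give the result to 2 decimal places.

Signed shortest Δλ from -149.60° to +142.48° is -67.92°.
Midpoint longitude = -149.60° + (-67.92°)/2 = -149.60° − 33.96° = -183.56°.
Normalise into (−180°, 180°]: +176.44°.
(The naïve average (-149.60 + +142.48)/2 = -3.56° is on the wrong side of the globe.)

176.44°E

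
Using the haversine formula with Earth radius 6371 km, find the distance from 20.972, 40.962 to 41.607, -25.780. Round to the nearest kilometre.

6573 km

Δλ = -25.780 − 40.962 = -66.742°.
Δφ = 41.607 − 20.972 = 20.635°.
a = sin²(Δφ/2) + cos φ₁ · cos φ₂ · sin²(Δλ/2) = 0.243323.
c = 2·atan2(√a, √(1−a)) = 1.03171 rad → d = 6371·c ≈ 6573.02 km.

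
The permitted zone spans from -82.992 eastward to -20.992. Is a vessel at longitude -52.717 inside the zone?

Yes

Band width going east from -82.992° to -20.992°: ((-20.992 − -82.992) mod 360) = 62.000°.
Offset of -52.717° east of the west edge: ((-52.717 − -82.992) mod 360) = 30.275°.
30.275° ≤ 62.000° ⇒ inside.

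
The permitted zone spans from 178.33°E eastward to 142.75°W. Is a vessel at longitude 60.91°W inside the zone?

No

Band width going east from +178.33° to -142.75°: ((-142.75 − 178.33) mod 360) = 38.92°.
Offset of -60.91° east of the west edge: ((-60.91 − 178.33) mod 360) = 120.76°.
120.76° > 38.92° ⇒ outside.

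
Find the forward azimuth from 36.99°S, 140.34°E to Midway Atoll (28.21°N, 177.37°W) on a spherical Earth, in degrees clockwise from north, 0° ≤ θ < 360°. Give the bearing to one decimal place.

Δλ = -177.37 − 140.34 = -317.71°; wrapped into (−180°, 180°]: 42.29°.
θ = atan2( sin Δλ · cos φ₂ , cos φ₁ · sin φ₂ − sin φ₁ · cos φ₂ · cos Δλ )
  = atan2(0.59296, 0.76979) = 37.607° → normalised to [0°, 360°): 37.607°.

37.6°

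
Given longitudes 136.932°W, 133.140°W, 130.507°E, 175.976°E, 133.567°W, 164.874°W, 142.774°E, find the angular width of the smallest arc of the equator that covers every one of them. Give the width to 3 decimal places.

Sort the longitudes: -164.874°, -136.932°, -133.567°, -133.140°, +130.507°, +142.774°, +175.976°.
Eastward gaps between consecutive values (wrapping around): 27.942°, 3.365°, 0.427°, 263.647°, 12.267°, 33.202°, 19.150°.
Largest gap = 263.647° ⇒ minimal covering band is its complement: 360° − 263.647° = 96.353°.
Band runs from +130.507° eastward to -133.140°, crossing the antimeridian.

96.353°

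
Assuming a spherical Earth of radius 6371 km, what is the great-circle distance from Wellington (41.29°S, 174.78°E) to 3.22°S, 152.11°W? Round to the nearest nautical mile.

2899 nmi

Δλ = -152.11 − 174.78 = -326.89°; wrapped into (−180°, 180°]: 33.11°.
Δφ = -3.22 − -41.29 = 38.07°.
a = sin²(Δφ/2) + cos φ₁ · cos φ₂ · sin²(Δλ/2) = 0.167278.
c = 2·atan2(√a, √(1−a)) = 0.84271 rad → d = 6371·c ≈ 5368.89 km ≈ 2898.97 nmi.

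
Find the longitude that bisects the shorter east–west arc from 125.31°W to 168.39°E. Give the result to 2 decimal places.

158.46°W

Signed shortest Δλ from -125.31° to +168.39° is -66.30°.
Midpoint longitude = -125.31° + (-66.30°)/2 = -125.31° − 33.15° = -158.46°.
(The naïve average (-125.31 + +168.39)/2 = 21.54° is on the wrong side of the globe.)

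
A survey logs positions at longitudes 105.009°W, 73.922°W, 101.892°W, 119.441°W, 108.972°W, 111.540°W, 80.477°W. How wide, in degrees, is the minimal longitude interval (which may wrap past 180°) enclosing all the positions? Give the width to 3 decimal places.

Sort the longitudes: -119.441°, -111.540°, -108.972°, -105.009°, -101.892°, -80.477°, -73.922°.
Eastward gaps between consecutive values (wrapping around): 7.901°, 2.568°, 3.963°, 3.117°, 21.415°, 6.555°, 314.481°.
Largest gap = 314.481° ⇒ minimal covering band is its complement: 360° − 314.481° = 45.519°.
Band runs from -119.441° eastward to -73.922°.

45.519°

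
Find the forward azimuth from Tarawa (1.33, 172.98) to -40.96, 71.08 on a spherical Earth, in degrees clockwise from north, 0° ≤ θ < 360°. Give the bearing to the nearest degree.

Δλ = 71.08 − 172.98 = -101.90°.
θ = atan2( sin Δλ · cos φ₂ , cos φ₁ · sin φ₂ − sin φ₁ · cos φ₂ · cos Δλ )
  = atan2(-0.73894, -0.65174) = -131.412° → normalised to [0°, 360°): 228.588°.

229°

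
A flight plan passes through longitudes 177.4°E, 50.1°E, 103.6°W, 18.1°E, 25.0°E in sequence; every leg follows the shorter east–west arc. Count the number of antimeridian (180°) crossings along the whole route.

0

Leg 1: +177.4° → +50.1°, shortest Δλ = -127.3° (west) — does not cross 180°.
Leg 2: +50.1° → -103.6°, shortest Δλ = -153.7° (west) — does not cross 180°.
Leg 3: -103.6° → +18.1°, shortest Δλ = 121.7° (east) — does not cross 180°.
Leg 4: +18.1° → +25.0°, shortest Δλ = 6.9° (east) — does not cross 180°.
Total crossings: 0.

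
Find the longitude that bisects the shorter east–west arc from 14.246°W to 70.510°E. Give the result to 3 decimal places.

28.132°E

Signed shortest Δλ from -14.246° to +70.510° is +84.756°.
Midpoint longitude = -14.246° + (+84.756°)/2 = -14.246° + 42.378° = +28.132°.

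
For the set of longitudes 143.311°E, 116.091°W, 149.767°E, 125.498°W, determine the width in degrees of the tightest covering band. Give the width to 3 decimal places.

Sort the longitudes: -125.498°, -116.091°, +143.311°, +149.767°.
Eastward gaps between consecutive values (wrapping around): 9.407°, 259.402°, 6.456°, 84.735°.
Largest gap = 259.402° ⇒ minimal covering band is its complement: 360° − 259.402° = 100.598°.
Band runs from +143.311° eastward to -116.091°, crossing the antimeridian.

100.598°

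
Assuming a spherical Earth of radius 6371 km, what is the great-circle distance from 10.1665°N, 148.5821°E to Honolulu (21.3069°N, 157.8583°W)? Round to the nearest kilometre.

5837 km

Δλ = -157.8583 − 148.5821 = -306.4404°; wrapped into (−180°, 180°]: 53.5596°.
Δφ = 21.3069 − 10.1665 = 11.1404°.
a = sin²(Δφ/2) + cos φ₁ · cos φ₂ · sin²(Δλ/2) = 0.195583.
c = 2·atan2(√a, √(1−a)) = 0.91621 rad → d = 6371·c ≈ 5837.15 km.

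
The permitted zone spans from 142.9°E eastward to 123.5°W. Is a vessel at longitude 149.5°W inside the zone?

Band width going east from +142.9° to -123.5°: ((-123.5 − 142.9) mod 360) = 93.6°.
Offset of -149.5° east of the west edge: ((-149.5 − 142.9) mod 360) = 67.6°.
67.6° ≤ 93.6° ⇒ inside.

Yes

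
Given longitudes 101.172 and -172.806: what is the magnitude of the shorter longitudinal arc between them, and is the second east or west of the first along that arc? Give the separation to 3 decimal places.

86.022° east

Raw difference: -172.806 − 101.172 = -273.978°.
Normalise into (−180°, 180°]: -273.978° + 360° = 86.022°.
Positive ⇒ the second point lies to the east; separation 86.022°.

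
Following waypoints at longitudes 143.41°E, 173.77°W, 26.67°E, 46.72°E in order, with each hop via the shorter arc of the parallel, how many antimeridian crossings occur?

2

Leg 1: +143.41° → -173.77°, shortest Δλ = 42.82° (east) — crosses 180°.
Leg 2: -173.77° → +26.67°, shortest Δλ = -159.56° (west) — crosses 180°.
Leg 3: +26.67° → +46.72°, shortest Δλ = 20.05° (east) — does not cross 180°.
Total crossings: 2.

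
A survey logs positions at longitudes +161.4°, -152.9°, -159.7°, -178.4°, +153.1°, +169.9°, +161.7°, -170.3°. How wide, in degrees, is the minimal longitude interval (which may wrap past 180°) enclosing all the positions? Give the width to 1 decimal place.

Sort the longitudes: -178.4°, -170.3°, -159.7°, -152.9°, +153.1°, +161.4°, +161.7°, +169.9°.
Eastward gaps between consecutive values (wrapping around): 8.1°, 10.6°, 6.8°, 306.0°, 8.3°, 0.3°, 8.2°, 11.7°.
Largest gap = 306.0° ⇒ minimal covering band is its complement: 360° − 306.0° = 54.0°.
Band runs from +153.1° eastward to -152.9°, crossing the antimeridian.

54.0°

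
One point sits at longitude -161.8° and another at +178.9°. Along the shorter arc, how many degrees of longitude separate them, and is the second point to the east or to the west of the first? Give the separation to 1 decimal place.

19.3° west

Raw difference: 178.9 − -161.8 = 340.7°.
Normalise into (−180°, 180°]: 340.7° − 360° = -19.3°.
Negative ⇒ the second point lies to the west; separation 19.3°.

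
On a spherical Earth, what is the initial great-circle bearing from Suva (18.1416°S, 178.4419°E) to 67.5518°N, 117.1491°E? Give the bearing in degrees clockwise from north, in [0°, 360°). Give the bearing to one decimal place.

Δλ = 117.1491 − 178.4419 = -61.2928°.
θ = atan2( sin Δλ · cos φ₂ , cos φ₁ · sin φ₂ − sin φ₁ · cos φ₂ · cos Δλ )
  = atan2(-0.33491, 0.93539) = -19.700° → normalised to [0°, 360°): 340.300°.

340.3°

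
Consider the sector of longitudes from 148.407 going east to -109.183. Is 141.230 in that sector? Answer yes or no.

No

Band width going east from +148.407° to -109.183°: ((-109.183 − 148.407) mod 360) = 102.410°.
Offset of +141.230° east of the west edge: ((141.230 − 148.407) mod 360) = 352.823°.
352.823° > 102.410° ⇒ outside.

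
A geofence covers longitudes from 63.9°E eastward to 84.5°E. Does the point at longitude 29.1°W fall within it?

Band width going east from +63.9° to +84.5°: ((84.5 − 63.9) mod 360) = 20.6°.
Offset of -29.1° east of the west edge: ((-29.1 − 63.9) mod 360) = 267.0°.
267.0° > 20.6° ⇒ outside.

No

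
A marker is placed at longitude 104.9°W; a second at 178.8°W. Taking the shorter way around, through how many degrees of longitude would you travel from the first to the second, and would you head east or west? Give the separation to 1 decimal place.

Raw difference: -178.8 − -104.9 = -73.9°.
Normalise into (−180°, 180°]: -73.9° stays -73.9°.
Negative ⇒ the second point lies to the west; separation 73.9°.

73.9° west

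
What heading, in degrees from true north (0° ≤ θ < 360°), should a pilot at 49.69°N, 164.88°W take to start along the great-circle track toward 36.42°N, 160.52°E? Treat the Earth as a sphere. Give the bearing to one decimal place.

255.2°

Δλ = 160.52 − -164.88 = 325.40°; wrapped into (−180°, 180°]: -34.60°.
θ = atan2( sin Δλ · cos φ₂ , cos φ₁ · sin φ₂ − sin φ₁ · cos φ₂ · cos Δλ )
  = atan2(-0.45694, -0.12101) = -104.833° → normalised to [0°, 360°): 255.167°.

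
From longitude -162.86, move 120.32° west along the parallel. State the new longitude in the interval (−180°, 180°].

Start at -162.86°; shift −120.32° → -283.18°.
-283.18° lies outside (−180°, 180°]; add 360° → +76.82°.

+76.82°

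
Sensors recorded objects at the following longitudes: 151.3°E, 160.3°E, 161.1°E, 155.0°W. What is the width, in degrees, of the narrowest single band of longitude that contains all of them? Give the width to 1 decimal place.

Sort the longitudes: -155.0°, +151.3°, +160.3°, +161.1°.
Eastward gaps between consecutive values (wrapping around): 306.3°, 9.0°, 0.8°, 43.9°.
Largest gap = 306.3° ⇒ minimal covering band is its complement: 360° − 306.3° = 53.7°.
Band runs from +151.3° eastward to -155.0°, crossing the antimeridian.

53.7°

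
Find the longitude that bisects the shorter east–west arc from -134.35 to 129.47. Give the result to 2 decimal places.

+177.56°

Signed shortest Δλ from -134.35° to +129.47° is -96.18°.
Midpoint longitude = -134.35° + (-96.18°)/2 = -134.35° − 48.09° = -182.44°.
Normalise into (−180°, 180°]: +177.56°.
(The naïve average (-134.35 + +129.47)/2 = -2.44° is on the wrong side of the globe.)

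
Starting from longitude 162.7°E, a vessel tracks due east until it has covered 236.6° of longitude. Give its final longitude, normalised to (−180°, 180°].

Start at +162.7°; shift +236.6° → +399.3°.
+399.3° lies outside (−180°, 180°]; subtract 360° → +39.3°.

39.3°E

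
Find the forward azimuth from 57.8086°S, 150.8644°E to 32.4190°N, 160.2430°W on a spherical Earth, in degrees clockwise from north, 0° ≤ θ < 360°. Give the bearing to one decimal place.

40.1°

Δλ = -160.2430 − 150.8644 = -311.1074°; wrapped into (−180°, 180°]: 48.8926°.
θ = atan2( sin Δλ · cos φ₂ , cos φ₁ · sin φ₂ − sin φ₁ · cos φ₂ · cos Δλ )
  = atan2(0.63605, 0.75530) = 40.101° → normalised to [0°, 360°): 40.101°.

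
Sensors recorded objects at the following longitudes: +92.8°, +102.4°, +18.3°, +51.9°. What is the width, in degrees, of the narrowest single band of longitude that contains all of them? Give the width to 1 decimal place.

Sort the longitudes: +18.3°, +51.9°, +92.8°, +102.4°.
Eastward gaps between consecutive values (wrapping around): 33.6°, 40.9°, 9.6°, 275.9°.
Largest gap = 275.9° ⇒ minimal covering band is its complement: 360° − 275.9° = 84.1°.
Band runs from +18.3° eastward to +102.4°.

84.1°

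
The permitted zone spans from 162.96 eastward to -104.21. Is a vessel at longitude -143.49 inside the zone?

Yes

Band width going east from +162.96° to -104.21°: ((-104.21 − 162.96) mod 360) = 92.83°.
Offset of -143.49° east of the west edge: ((-143.49 − 162.96) mod 360) = 53.55°.
53.55° ≤ 92.83° ⇒ inside.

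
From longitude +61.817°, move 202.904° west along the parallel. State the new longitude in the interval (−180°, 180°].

-141.087°

Start at +61.817°; shift −202.904° → -141.087°.
-141.087° already lies in (−180°, 180°].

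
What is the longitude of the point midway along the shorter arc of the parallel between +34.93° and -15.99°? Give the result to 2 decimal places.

Signed shortest Δλ from +34.93° to -15.99° is -50.92°.
Midpoint longitude = +34.93° + (-50.92°)/2 = +34.93° − 25.46° = +9.47°.

+9.47°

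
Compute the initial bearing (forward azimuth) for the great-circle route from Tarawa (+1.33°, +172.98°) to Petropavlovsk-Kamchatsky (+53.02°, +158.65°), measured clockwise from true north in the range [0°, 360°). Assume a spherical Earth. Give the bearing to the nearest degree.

349°

Δλ = 158.65 − 172.98 = -14.33°.
θ = atan2( sin Δλ · cos φ₂ , cos φ₁ · sin φ₂ − sin φ₁ · cos φ₂ · cos Δλ )
  = atan2(-0.14888, 0.78510) = -10.738° → normalised to [0°, 360°): 349.262°.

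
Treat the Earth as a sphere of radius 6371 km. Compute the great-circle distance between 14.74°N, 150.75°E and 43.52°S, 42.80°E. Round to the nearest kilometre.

12569 km

Δλ = 42.80 − 150.75 = -107.95°.
Δφ = -43.52 − 14.74 = -58.26°.
a = sin²(Δφ/2) + cos φ₁ · cos φ₂ · sin²(Δλ/2) = 0.695663.
c = 2·atan2(√a, √(1−a)) = 1.97287 rad → d = 6371·c ≈ 12569.15 km.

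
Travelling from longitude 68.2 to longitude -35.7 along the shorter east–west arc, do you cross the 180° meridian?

No

Signed shortest Δλ = ((-35.7 − 68.2 + 180) mod 360) − 180 = -103.9°.
Going west by 103.9° from +68.2° reaches -35.7° without touching 180°.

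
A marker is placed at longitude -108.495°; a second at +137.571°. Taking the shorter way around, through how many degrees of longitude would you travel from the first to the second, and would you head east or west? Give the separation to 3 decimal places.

113.934° west

Raw difference: 137.571 − -108.495 = 246.066°.
Normalise into (−180°, 180°]: 246.066° − 360° = -113.934°.
Negative ⇒ the second point lies to the west; separation 113.934°.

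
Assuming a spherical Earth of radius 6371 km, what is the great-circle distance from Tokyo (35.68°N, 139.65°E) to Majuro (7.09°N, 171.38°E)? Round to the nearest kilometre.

4531 km

Δλ = 171.38 − 139.65 = 31.73°.
Δφ = 7.09 − 35.68 = -28.59°.
a = sin²(Δφ/2) + cos φ₁ · cos φ₂ · sin²(Δλ/2) = 0.121206.
c = 2·atan2(√a, √(1−a)) = 0.71119 rad → d = 6371·c ≈ 4530.98 km.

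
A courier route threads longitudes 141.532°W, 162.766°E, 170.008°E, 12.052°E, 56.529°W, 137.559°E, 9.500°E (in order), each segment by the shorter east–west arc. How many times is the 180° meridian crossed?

Leg 1: -141.532° → +162.766°, shortest Δλ = -55.702° (west) — crosses 180°.
Leg 2: +162.766° → +170.008°, shortest Δλ = 7.242° (east) — does not cross 180°.
Leg 3: +170.008° → +12.052°, shortest Δλ = -157.956° (west) — does not cross 180°.
Leg 4: +12.052° → -56.529°, shortest Δλ = -68.581° (west) — does not cross 180°.
Leg 5: -56.529° → +137.559°, shortest Δλ = -165.912° (west) — crosses 180°.
Leg 6: +137.559° → +9.500°, shortest Δλ = -128.059° (west) — does not cross 180°.
Total crossings: 2.

2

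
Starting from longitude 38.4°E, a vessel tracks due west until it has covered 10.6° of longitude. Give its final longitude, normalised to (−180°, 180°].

Start at +38.4°; shift −10.6° → +27.8°.
+27.8° already lies in (−180°, 180°].

27.8°E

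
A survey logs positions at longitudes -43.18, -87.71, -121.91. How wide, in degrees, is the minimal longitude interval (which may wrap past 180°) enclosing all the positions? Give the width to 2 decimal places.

Sort the longitudes: -121.91°, -87.71°, -43.18°.
Eastward gaps between consecutive values (wrapping around): 34.20°, 44.53°, 281.27°.
Largest gap = 281.27° ⇒ minimal covering band is its complement: 360° − 281.27° = 78.73°.
Band runs from -121.91° eastward to -43.18°.

78.73°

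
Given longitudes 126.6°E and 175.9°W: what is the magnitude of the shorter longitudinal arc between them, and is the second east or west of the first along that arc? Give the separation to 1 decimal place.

Raw difference: -175.9 − 126.6 = -302.5°.
Normalise into (−180°, 180°]: -302.5° + 360° = 57.5°.
Positive ⇒ the second point lies to the east; separation 57.5°.

57.5° east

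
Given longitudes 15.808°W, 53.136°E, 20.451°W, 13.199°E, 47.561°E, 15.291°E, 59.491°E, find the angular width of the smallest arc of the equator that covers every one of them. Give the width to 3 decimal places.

79.942°

Sort the longitudes: -20.451°, -15.808°, +13.199°, +15.291°, +47.561°, +53.136°, +59.491°.
Eastward gaps between consecutive values (wrapping around): 4.643°, 29.007°, 2.092°, 32.270°, 5.575°, 6.355°, 280.058°.
Largest gap = 280.058° ⇒ minimal covering band is its complement: 360° − 280.058° = 79.942°.
Band runs from -20.451° eastward to +59.491°.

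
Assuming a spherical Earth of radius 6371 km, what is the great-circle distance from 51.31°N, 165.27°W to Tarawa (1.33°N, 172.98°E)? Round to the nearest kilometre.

Δλ = 172.98 − -165.27 = 338.25°; wrapped into (−180°, 180°]: -21.75°.
Δφ = 1.33 − 51.31 = -49.98°.
a = sin²(Δφ/2) + cos φ₁ · cos φ₂ · sin²(Δλ/2) = 0.200717.
c = 2·atan2(√a, √(1−a)) = 0.92909 rad → d = 6371·c ≈ 5919.22 km.

5919 km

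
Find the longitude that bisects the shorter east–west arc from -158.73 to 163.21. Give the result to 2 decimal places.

-177.76°

Signed shortest Δλ from -158.73° to +163.21° is -38.06°.
Midpoint longitude = -158.73° + (-38.06°)/2 = -158.73° − 19.03° = -177.76°.
(The naïve average (-158.73 + +163.21)/2 = 2.24° is on the wrong side of the globe.)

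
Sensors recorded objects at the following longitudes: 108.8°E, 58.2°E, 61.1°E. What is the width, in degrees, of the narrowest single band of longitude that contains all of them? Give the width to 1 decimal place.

50.6°

Sort the longitudes: +58.2°, +61.1°, +108.8°.
Eastward gaps between consecutive values (wrapping around): 2.9°, 47.7°, 309.4°.
Largest gap = 309.4° ⇒ minimal covering band is its complement: 360° − 309.4° = 50.6°.
Band runs from +58.2° eastward to +108.8°.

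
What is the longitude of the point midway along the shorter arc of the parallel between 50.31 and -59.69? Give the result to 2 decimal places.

-4.69°

Signed shortest Δλ from +50.31° to -59.69° is -110.00°.
Midpoint longitude = +50.31° + (-110.00°)/2 = +50.31° − 55.00° = -4.69°.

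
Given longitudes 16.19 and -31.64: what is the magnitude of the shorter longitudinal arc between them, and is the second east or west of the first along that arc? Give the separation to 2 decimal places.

Raw difference: -31.64 − 16.19 = -47.83°.
Normalise into (−180°, 180°]: -47.83° stays -47.83°.
Negative ⇒ the second point lies to the west; separation 47.83°.

47.83° west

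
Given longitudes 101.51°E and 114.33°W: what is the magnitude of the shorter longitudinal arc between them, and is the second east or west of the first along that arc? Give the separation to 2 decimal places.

144.16° east

Raw difference: -114.33 − 101.51 = -215.84°.
Normalise into (−180°, 180°]: -215.84° + 360° = 144.16°.
Positive ⇒ the second point lies to the east; separation 144.16°.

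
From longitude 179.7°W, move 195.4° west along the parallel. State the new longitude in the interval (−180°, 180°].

15.1°W

Start at -179.7°; shift −195.4° → -375.1°.
-375.1° lies outside (−180°, 180°]; add 360° → -15.1°.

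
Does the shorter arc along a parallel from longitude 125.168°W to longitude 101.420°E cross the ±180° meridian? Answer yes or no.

Naïve |101.420 − -125.168| = 226.588° > 180°, so the shorter arc goes the other way round — across 180°.
Signed shortest Δλ = ((101.420 − -125.168 + 180) mod 360) − 180 = -133.412°.
Going west by 133.412° from -125.168° passes through 180° before reaching +101.420°.

Yes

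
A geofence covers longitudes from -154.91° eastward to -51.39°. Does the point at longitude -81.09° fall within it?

Yes

Band width going east from -154.91° to -51.39°: ((-51.39 − -154.91) mod 360) = 103.52°.
Offset of -81.09° east of the west edge: ((-81.09 − -154.91) mod 360) = 73.82°.
73.82° ≤ 103.52° ⇒ inside.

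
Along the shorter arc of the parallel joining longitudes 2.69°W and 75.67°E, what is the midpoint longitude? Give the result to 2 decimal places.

36.49°E

Signed shortest Δλ from -2.69° to +75.67° is +78.36°.
Midpoint longitude = -2.69° + (+78.36°)/2 = -2.69° + 39.18° = +36.49°.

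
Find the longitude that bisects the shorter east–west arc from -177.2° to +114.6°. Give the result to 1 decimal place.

+148.7°

Signed shortest Δλ from -177.2° to +114.6° is -68.2°.
Midpoint longitude = -177.2° + (-68.2°)/2 = -177.2° − 34.1° = -211.3°.
Normalise into (−180°, 180°]: +148.7°.
(The naïve average (-177.2 + +114.6)/2 = -31.3° is on the wrong side of the globe.)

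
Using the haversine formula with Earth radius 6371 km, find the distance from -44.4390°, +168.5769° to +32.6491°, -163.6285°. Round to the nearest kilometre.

Δλ = -163.6285 − 168.5769 = -332.2054°; wrapped into (−180°, 180°]: 27.7946°.
Δφ = 32.6491 − -44.4390 = 77.0881°.
a = sin²(Δφ/2) + cos φ₁ · cos φ₂ · sin²(Δλ/2) = 0.422954.
c = 2·atan2(√a, √(1−a)) = 1.41609 rad → d = 6371·c ≈ 9021.90 km.

9022 km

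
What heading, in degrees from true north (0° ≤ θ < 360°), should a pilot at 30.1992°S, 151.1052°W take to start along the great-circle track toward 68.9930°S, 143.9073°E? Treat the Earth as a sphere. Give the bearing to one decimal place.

204.0°

Δλ = 143.9073 − -151.1052 = 295.0125°; wrapped into (−180°, 180°]: -64.9875°.
θ = atan2( sin Δλ · cos φ₂ , cos φ₁ · sin φ₂ − sin φ₁ · cos φ₂ · cos Δλ )
  = atan2(-0.32486, -0.73060) = -156.028° → normalised to [0°, 360°): 203.972°.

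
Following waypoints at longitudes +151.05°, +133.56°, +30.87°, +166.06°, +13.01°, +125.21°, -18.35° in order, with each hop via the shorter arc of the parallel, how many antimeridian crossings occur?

0

Leg 1: +151.05° → +133.56°, shortest Δλ = -17.49° (west) — does not cross 180°.
Leg 2: +133.56° → +30.87°, shortest Δλ = -102.69° (west) — does not cross 180°.
Leg 3: +30.87° → +166.06°, shortest Δλ = 135.19° (east) — does not cross 180°.
Leg 4: +166.06° → +13.01°, shortest Δλ = -153.05° (west) — does not cross 180°.
Leg 5: +13.01° → +125.21°, shortest Δλ = 112.2° (east) — does not cross 180°.
Leg 6: +125.21° → -18.35°, shortest Δλ = -143.56° (west) — does not cross 180°.
Total crossings: 0.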